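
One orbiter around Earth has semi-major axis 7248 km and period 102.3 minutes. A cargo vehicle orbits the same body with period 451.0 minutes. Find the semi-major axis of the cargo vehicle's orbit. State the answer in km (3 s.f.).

Kepler's third law: a³ ∝ T², so a₂ = a₁ (T₂/T₁)^(2/3).
T₂/T₁ = 4.409, (T₂/T₁)^(2/3) = 2.689.
a₂ = 7248 × 2.689 = 19490 km.

a₂ ≈ 19500 km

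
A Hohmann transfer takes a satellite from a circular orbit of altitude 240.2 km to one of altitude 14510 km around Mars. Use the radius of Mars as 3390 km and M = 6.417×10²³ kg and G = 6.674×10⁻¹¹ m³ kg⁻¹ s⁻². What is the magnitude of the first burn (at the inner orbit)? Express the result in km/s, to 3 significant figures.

Δv ≈ 0.994 km/s

μ = GM = 6.674×10⁻¹¹ × 6.417×10²³ = 4.283×10¹³ m³/s².
r₁ = 3390 + 240.2 = 3630.2 km = 3.6302×10⁶ m.
r₂ = 3390 + 14510 = 17900 km = 1.7900×10⁷ m.
Transfer ellipse a_t = (r₁ + r₂)/2 = 1.077×10⁷ m.
At r₁: circular v_c1 = √(μ/r₁) = 3435 m/s; transfer-periapsis v_p = √[μ(2/r₁ − 1/a_t)] = 4429 m/s.
Δv₁ = v_p − v_c1 = 994.3 m/s.
= 0.9943 km/s.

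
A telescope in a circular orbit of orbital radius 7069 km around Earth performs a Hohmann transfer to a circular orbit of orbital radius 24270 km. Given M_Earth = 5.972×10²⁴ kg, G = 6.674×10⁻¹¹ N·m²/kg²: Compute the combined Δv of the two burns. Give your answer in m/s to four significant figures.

Δv_total ≈ 3167 m/s

μ = GM = 6.674×10⁻¹¹ × 5.972×10²⁴ = 3.986×10¹⁴ m³/s².
r₁ = 7069 km = 7.069×10⁶ m.
r₂ = 24270 km = 2.427×10⁷ m.
Transfer ellipse a_t = (r₁ + r₂)/2 = 1.567×10⁷ m.
At r₁: circular v_c1 = √(μ/r₁) = 7509 m/s; transfer-perigee v_p = √[μ(2/r₁ − 1/a_t)] = 9345 m/s.
Δv₁ = v_p − v_c1 = 1836 m/s.
At r₂: circular v_c2 = √(μ/r₂) = 4052 m/s; transfer-apogee v_a = √[μ(2/r₂ − 1/a_t)] = 2722 m/s.
Δv₂ = v_c2 − v_a = 1331 m/s.
Total Δv = Δv₁ + Δv₂ = 3167 m/s.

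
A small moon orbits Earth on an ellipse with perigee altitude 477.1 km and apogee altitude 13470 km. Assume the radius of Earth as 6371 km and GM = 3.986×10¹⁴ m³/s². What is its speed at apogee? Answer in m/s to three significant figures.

r_p = 6371 + 477.1 = 6848.1 km = 6.8481×10⁶ m.
r_a = 6371 + 13470 = 19841 km = 1.9841×10⁷ m.
Semi-major axis a = (r_p + r_a)/2 = 13345 km = 1.334×10⁷ m.
Vis-viva: v² = μ(2/r − 1/a) = 3.986×10¹⁴ × (1.008×10⁻⁷ − 7.494×10⁻⁸) = 1.031×10⁷ m²/s².
v = 3211 m/s.

v ≈ 3210 m/s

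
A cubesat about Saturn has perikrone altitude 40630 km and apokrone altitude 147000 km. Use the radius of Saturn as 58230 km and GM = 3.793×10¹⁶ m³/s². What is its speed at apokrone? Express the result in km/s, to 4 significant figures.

v ≈ 10.96 km/s

r_p = 58230 + 40630 = 98860 km = 9.8860×10⁷ m.
r_a = 58230 + 147000 = 205230 km = 2.0523×10⁸ m.
Semi-major axis a = (r_p + r_a)/2 = 1.5204×10⁵ km = 1.520×10⁸ m.
Vis-viva: v² = μ(2/r − 1/a) = 3.793×10¹⁶ × (9.745×10⁻⁹ − 6.577×10⁻⁹) = 1.202×10⁸ m²/s².
v = 10960 m/s = 10.96 km/s.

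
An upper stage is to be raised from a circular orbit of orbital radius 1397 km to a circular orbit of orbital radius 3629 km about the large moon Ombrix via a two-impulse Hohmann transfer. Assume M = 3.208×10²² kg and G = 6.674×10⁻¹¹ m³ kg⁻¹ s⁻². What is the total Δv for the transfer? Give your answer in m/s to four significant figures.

μ = GM = 6.674×10⁻¹¹ × 3.208×10²² = 2.141×10¹² m³/s².
r₁ = 1397 km = 1.397×10⁶ m.
r₂ = 3629 km = 3.629×10⁶ m.
Transfer ellipse a_t = (r₁ + r₂)/2 = 2.513×10⁶ m.
At r₁: circular v_c1 = √(μ/r₁) = 1238 m/s; transfer-periapsis v_p = √[μ(2/r₁ − 1/a_t)] = 1488 m/s.
Δv₁ = v_p − v_c1 = 249.7 m/s.
At r₂: circular v_c2 = √(μ/r₂) = 768.1 m/s; transfer-apoapsis v_a = √[μ(2/r₂ − 1/a_t)] = 572.7 m/s.
Δv₂ = v_c2 − v_a = 195.4 m/s.
Total Δv = Δv₁ + Δv₂ = 445.1 m/s.

Δv_total ≈ 445.1 m/s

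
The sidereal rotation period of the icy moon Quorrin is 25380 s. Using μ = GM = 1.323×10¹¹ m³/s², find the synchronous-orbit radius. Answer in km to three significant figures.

r_sync ≈ 1290 km

A synchronous orbit has period T, so by Kepler's third law a = (μT²/4π²)^(1/3).
μT²/4π² = 1.323×10¹¹ × (2.538×10⁴)² / 39.48 = 2.159×10¹⁸ m³.
a = 1.292×10⁶ m = 1292.4 km.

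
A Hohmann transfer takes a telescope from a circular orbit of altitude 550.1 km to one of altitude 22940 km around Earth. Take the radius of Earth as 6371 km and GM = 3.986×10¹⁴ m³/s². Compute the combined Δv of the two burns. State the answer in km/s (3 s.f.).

r₁ = 6371 + 550.1 = 6921.1 km = 6.9211×10⁶ m.
r₂ = 6371 + 22940 = 29311 km = 2.9311×10⁷ m.
Transfer ellipse a_t = (r₁ + r₂)/2 = 1.812×10⁷ m.
At r₁: circular v_c1 = √(μ/r₁) = 7589 m/s; transfer-perigee v_p = √[μ(2/r₁ − 1/a_t)] = 9653 m/s.
Δv₁ = v_p − v_c1 = 2064 m/s.
At r₂: circular v_c2 = √(μ/r₂) = 3688 m/s; transfer-apogee v_a = √[μ(2/r₂ − 1/a_t)] = 2279 m/s.
Δv₂ = v_c2 − v_a = 1408 m/s.
Total Δv = Δv₁ + Δv₂ = 3472 m/s = 3.472 km/s.

Δv_total ≈ 3.47 km/s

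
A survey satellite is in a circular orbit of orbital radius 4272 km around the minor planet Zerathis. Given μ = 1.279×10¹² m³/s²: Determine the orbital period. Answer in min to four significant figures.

r = 4272 km = 4.272×10⁶ m.
Kepler's third law: T = 2π√(r³/μ) = 2π√((4.272×10⁶)³ / 1.279×10¹²).
r³/μ = 6.096×10⁷ s², so T = 2π × 7.807×10³ = 4.906×10⁴ s.
Converting: 4.906×10⁴ s ÷ 60.00 = 817.6 min.

T ≈ 817.6 min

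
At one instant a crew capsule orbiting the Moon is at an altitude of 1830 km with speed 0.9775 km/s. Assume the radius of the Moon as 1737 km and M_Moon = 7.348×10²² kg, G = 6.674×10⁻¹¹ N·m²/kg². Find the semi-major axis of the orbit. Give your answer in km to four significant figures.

μ = GM = 6.674×10⁻¹¹ × 7.348×10²² = 4.904×10¹² m³/s².
r = 1737 + 1830 = 3567.0 km = 3.567×10⁶ m.
Vis-viva rearranged: 1/a = 2/r − v²/μ = 5.607×10⁻⁷ − 1.948×10⁻⁷ = 3.659×10⁻⁷ m⁻¹.
a = 2.733×10⁶ m = 2733.3 km.

a ≈ 2733 km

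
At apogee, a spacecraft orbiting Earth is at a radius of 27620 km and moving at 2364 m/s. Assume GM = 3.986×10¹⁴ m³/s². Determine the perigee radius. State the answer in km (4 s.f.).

r_a = 2.762×10⁷ m.
Specific energy ε = v²/2 − μ/r = -1.164×10⁷ J/kg, so a = −μ/(2ε) = 1.713×10⁷ m.
The apsides satisfy r_p + r_a = 2a, so the perigee radius is 2a − r_a = 6.632×10⁶ m = 6631.9 km.

perigee radius ≈ 6632 km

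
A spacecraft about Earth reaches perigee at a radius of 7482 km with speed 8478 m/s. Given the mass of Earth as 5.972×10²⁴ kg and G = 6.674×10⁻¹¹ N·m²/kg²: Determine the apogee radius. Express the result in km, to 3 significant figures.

apogee radius ≈ 15500 km

μ = GM = 6.674×10⁻¹¹ × 5.972×10²⁴ = 3.986×10¹⁴ m³/s².
r_p = 7.482×10⁶ m.
Specific energy ε = v²/2 − μ/r = -1.733×10⁷ J/kg, so a = −μ/(2ε) = 1.150×10⁷ m.
The apsides satisfy r_p + r_a = 2a, so the apogee radius is 2a − r_p = 1.551×10⁷ m = 15514 km.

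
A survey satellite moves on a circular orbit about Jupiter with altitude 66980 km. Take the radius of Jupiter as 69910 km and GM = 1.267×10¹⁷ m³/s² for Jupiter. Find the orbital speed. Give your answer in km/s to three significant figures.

r = 69910 + 66980 = 136890 km = 1.3689×10⁸ m.
For a circular orbit v = √(μ/r) = √(1.267×10¹⁷ / 1.369×10⁸) = √(9.256×10⁸) = 30420 m/s.
That is 30.42 km/s.

v ≈ 30.4 km/s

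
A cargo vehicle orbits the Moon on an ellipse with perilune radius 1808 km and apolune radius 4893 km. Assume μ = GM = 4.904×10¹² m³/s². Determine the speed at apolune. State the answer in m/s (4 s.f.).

v ≈ 735.4 m/s

Semi-major axis a = (r_p + r_a)/2 = 3350.5 km = 3.350×10⁶ m.
Vis-viva: v² = μ(2/r − 1/a) = 4.904×10¹² × (4.087×10⁻⁷ − 2.985×10⁻⁷) = 5.408×10⁵ m²/s².
v = 735.4 m/s.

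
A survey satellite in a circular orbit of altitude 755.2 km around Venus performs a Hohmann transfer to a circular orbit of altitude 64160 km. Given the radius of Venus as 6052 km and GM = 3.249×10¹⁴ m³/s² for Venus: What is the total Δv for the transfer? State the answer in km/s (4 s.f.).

Δv_total ≈ 3.667 km/s

r₁ = 6052 + 755.2 = 6807.2 km = 6.8072×10⁶ m.
r₂ = 6052 + 64160 = 70212 km = 7.0212×10⁷ m.
Transfer ellipse a_t = (r₁ + r₂)/2 = 3.851×10⁷ m.
At r₁: circular v_c1 = √(μ/r₁) = 6909 m/s; transfer-periapsis v_p = √[μ(2/r₁ − 1/a_t)] = 9328 m/s.
Δv₁ = v_p − v_c1 = 2420 m/s.
At r₂: circular v_c2 = √(μ/r₂) = 2151 m/s; transfer-apoapsis v_a = √[μ(2/r₂ − 1/a_t)] = 904.4 m/s.
Δv₂ = v_c2 − v_a = 1247 m/s.
Total Δv = Δv₁ + Δv₂ = 3667 m/s = 3.667 km/s.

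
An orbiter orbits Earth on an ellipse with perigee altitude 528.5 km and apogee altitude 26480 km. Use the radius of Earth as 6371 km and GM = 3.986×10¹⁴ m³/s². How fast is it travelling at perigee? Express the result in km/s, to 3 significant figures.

v ≈ 9.77 km/s

r_p = 6371 + 528.5 = 6899.5 km = 6.8995×10⁶ m.
r_a = 6371 + 26480 = 32851 km = 3.2851×10⁷ m.
Semi-major axis a = (r_p + r_a)/2 = 19875 km = 1.988×10⁷ m.
Vis-viva: v² = μ(2/r − 1/a) = 3.986×10¹⁴ × (2.899×10⁻⁷ − 5.031×10⁻⁸) = 9.549×10⁷ m²/s².
v = 9772 m/s = 9.772 km/s.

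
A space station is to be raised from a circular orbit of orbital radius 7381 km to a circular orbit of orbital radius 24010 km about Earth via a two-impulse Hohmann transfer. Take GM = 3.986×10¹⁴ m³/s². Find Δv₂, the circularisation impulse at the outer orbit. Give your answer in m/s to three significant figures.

Δv ≈ 1280 m/s

r₁ = 7381 km = 7.381×10⁶ m.
r₂ = 24010 km = 2.401×10⁷ m.
Transfer ellipse a_t = (r₁ + r₂)/2 = 1.570×10⁷ m.
At r₁: circular v_c1 = √(μ/r₁) = 7349 m/s; transfer-perigee v_p = √[μ(2/r₁ − 1/a_t)] = 9089 m/s.
At r₂: circular v_c2 = √(μ/r₂) = 4074 m/s; transfer-apogee v_a = √[μ(2/r₂ − 1/a_t)] = 2794 m/s.
Δv₂ = v_c2 − v_a = 1280 m/s.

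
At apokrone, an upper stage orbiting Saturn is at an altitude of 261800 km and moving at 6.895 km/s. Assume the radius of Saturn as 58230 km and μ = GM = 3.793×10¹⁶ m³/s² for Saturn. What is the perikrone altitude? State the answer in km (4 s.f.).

r_a = 58230 + 261800 = 3.2003×10⁵ km = 3.200×10⁸ m.
Specific energy ε = v²/2 − μ/r = -9.475×10⁷ J/kg, so a = −μ/(2ε) = 2.002×10⁸ m.
The apsides satisfy r_p + r_a = 2a, so the perikrone radius is 2a − r_a = 8.029×10⁷ m = 80288 km.
Perikrone altitude = 80288 − 58230 = 22058 km.

perikrone altitude ≈ 22060 km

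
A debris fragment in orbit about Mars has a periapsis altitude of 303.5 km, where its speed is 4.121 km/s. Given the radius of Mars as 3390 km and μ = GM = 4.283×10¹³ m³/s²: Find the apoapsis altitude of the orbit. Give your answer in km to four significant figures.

apoapsis altitude ≈ 6712 km

r_p = 3390 + 303.5 = 3693.5 km = 3.694×10⁶ m.
Specific energy ε = v²/2 − μ/r = -3.105×10⁶ J/kg, so a = −μ/(2ε) = 6.898×10⁶ m.
The apsides satisfy r_p + r_a = 2a, so the apoapsis radius is 2a − r_p = 1.010×10⁷ m = 10102 km.
Apoapsis altitude = 10102 − 3390 = 6711.6 km.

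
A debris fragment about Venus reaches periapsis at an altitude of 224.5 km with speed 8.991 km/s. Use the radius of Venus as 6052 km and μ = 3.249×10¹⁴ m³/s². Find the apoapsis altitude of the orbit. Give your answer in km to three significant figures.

r_p = 6052 + 224.5 = 6276.5 km = 6.276×10⁶ m.
Specific energy ε = v²/2 − μ/r = -1.135×10⁷ J/kg, so a = −μ/(2ε) = 1.432×10⁷ m.
The apsides satisfy r_p + r_a = 2a, so the apoapsis radius is 2a − r_p = 2.236×10⁷ m = 22360 km.
Apoapsis altitude = 22360 − 6052 = 16308 km.

apoapsis altitude ≈ 16300 km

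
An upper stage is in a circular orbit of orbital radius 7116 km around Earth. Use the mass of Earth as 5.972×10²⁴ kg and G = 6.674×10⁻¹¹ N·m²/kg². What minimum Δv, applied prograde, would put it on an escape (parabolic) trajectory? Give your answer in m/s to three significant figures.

Δv ≈ 3100 m/s

μ = GM = 6.674×10⁻¹¹ × 5.972×10²⁴ = 3.986×10¹⁴ m³/s².
r = 7116 km = 7.116×10⁶ m.
Circular speed v_c = √(μ/r) = 7484 m/s.
Escape speed v_esc = √(2μ/r) = √2 × v_c = 10580 m/s.
Δv = v_esc − v_c = 3100 m/s.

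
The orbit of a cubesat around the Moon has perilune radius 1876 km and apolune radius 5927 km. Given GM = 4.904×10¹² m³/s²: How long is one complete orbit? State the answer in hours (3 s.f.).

T ≈ 6.07 hours

Semi-major axis a = (r_p + r_a)/2 = (1876.0 + 5927.0)/2 = 3901.5 km = 3.902×10⁶ m.
By Kepler's third law T = 2π√(a³/μ) = 2π × 3.480×10³ = 2.187×10⁴ s.
= 6.074 hours.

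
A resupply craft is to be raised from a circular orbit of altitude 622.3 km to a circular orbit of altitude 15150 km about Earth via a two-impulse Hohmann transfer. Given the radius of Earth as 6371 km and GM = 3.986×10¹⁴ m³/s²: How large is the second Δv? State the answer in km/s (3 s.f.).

Δv ≈ 1.29 km/s

r₁ = 6371 + 622.3 = 6993.3 km = 6.9933×10⁶ m.
r₂ = 6371 + 15150 = 21521 km = 2.1521×10⁷ m.
Transfer ellipse a_t = (r₁ + r₂)/2 = 1.426×10⁷ m.
At r₁: circular v_c1 = √(μ/r₁) = 7550 m/s; transfer-perigee v_p = √[μ(2/r₁ − 1/a_t)] = 9276 m/s.
At r₂: circular v_c2 = √(μ/r₂) = 4304 m/s; transfer-apogee v_a = √[μ(2/r₂ − 1/a_t)] = 3014 m/s.
Δv₂ = v_c2 − v_a = 1290 m/s.
= 1.290 km/s.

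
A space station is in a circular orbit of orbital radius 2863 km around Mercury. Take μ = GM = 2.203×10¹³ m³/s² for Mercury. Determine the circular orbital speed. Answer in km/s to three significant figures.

v ≈ 2.77 km/s

r = 2863 km = 2.863×10⁶ m.
For a circular orbit v = √(μ/r) = √(2.203×10¹³ / 2.863×10⁶) = √(7.695×10⁶) = 2774 m/s.
That is 2.774 km/s.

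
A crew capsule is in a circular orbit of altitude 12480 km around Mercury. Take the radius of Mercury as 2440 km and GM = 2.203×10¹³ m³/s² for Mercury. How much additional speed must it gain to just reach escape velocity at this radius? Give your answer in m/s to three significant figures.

r = 2440 + 12480 = 14920 km = 1.4920×10⁷ m.
Circular speed v_c = √(μ/r) = 1215 m/s.
Escape speed v_esc = √(2μ/r) = √2 × v_c = 1718 m/s.
Δv = v_esc − v_c = 503.3 m/s.

Δv ≈ 503 m/s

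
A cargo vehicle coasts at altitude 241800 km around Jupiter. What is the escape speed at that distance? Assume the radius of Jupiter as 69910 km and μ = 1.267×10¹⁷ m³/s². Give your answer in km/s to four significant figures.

v_esc ≈ 28.51 km/s

r = 69910 + 241800 = 311710 km = 3.1171×10⁸ m.
Escape speed v_esc = √(2μ/r) = √(2 × 1.267×10¹⁷ / 3.117×10⁸) = √(8.129×10⁸) = 28510 m/s.
= 28.51 km/s.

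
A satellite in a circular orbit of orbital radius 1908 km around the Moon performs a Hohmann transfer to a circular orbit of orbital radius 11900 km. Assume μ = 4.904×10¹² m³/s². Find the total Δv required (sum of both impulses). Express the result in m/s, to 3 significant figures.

Δv_total ≈ 806 m/s

r₁ = 1908 km = 1.908×10⁶ m.
r₂ = 11900 km = 1.190×10⁷ m.
Transfer ellipse a_t = (r₁ + r₂)/2 = 6.904×10⁶ m.
At r₁: circular v_c1 = √(μ/r₁) = 1603 m/s; transfer-perilune v_p = √[μ(2/r₁ − 1/a_t)] = 2105 m/s.
Δv₁ = v_p − v_c1 = 501.6 m/s.
At r₂: circular v_c2 = √(μ/r₂) = 642.0 m/s; transfer-apolune v_a = √[μ(2/r₂ − 1/a_t)] = 337.5 m/s.
Δv₂ = v_c2 − v_a = 304.5 m/s.
Total Δv = Δv₁ + Δv₂ = 806.1 m/s.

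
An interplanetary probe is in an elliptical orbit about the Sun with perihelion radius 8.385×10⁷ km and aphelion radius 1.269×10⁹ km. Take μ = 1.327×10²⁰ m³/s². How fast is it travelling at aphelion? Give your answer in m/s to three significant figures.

v ≈ 3600 m/s

Semi-major axis a = (r_p + r_a)/2 = 6.7642×10⁸ km = 6.764×10¹¹ m.
Vis-viva: v² = μ(2/r − 1/a) = 1.327×10²⁰ × (1.576×10⁻¹² − 1.478×10⁻¹²) = 1.296×10⁷ m²/s².
v = 3600 m/s.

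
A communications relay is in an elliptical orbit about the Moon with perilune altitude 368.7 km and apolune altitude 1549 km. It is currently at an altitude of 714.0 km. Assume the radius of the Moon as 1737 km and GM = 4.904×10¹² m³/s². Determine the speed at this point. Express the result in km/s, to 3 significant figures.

r_p = 1737 + 368.7 = 2105.7 km = 2.1057×10⁶ m.
r_a = 1737 + 1549 = 3286.0 km = 3.2860×10⁶ m.
r = 1737 + 714.0 = 2451.0 km = 2.451×10⁶ m.
Semi-major axis a = (r_p + r_a)/2 = 2695.8 km = 2.696×10⁶ m.
Vis-viva: v² = μ(2/r − 1/a) = 4.904×10¹² × (8.160×10⁻⁷ − 3.709×10⁻⁷) = 2.183×10⁶ m²/s².
v = 1477 m/s = 1.477 km/s.

v ≈ 1.48 km/s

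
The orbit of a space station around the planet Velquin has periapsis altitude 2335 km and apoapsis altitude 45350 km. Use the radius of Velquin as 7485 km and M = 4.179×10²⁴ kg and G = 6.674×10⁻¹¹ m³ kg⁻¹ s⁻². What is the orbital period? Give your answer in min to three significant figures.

T ≈ 1100 min

μ = GM = 6.674×10⁻¹¹ × 4.179×10²⁴ = 2.789×10¹⁴ m³/s².
r_p = 7485 + 2335 = 9820.0 km = 9.8200×10⁶ m.
r_a = 7485 + 45350 = 52835 km = 5.2835×10⁷ m.
Semi-major axis a = (r_p + r_a)/2 = (9820.0 + 52835)/2 = 31328 km = 3.133×10⁷ m.
By Kepler's third law T = 2π√(a³/μ) = 2π × 1.050×10⁴ = 6.597×10⁴ s.
= 1099 min.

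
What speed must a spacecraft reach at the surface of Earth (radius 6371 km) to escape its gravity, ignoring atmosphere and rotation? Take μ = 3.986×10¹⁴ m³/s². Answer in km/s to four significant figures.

v_esc ≈ 11.19 km/s

r = R = 6.371×10⁶ m.
Escape speed v_esc = √(2μ/r) = √(2 × 3.986×10¹⁴ / 6.371×10⁶) = √(1.251×10⁸) = 11190 m/s.
= 11.19 km/s.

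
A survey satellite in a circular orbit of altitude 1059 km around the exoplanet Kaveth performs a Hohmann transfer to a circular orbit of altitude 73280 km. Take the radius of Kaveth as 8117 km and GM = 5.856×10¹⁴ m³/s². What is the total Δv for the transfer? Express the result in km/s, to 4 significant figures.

Δv_total ≈ 4.196 km/s

r₁ = 8117 + 1059 = 9176.0 km = 9.1760×10⁶ m.
r₂ = 8117 + 73280 = 81397 km = 8.1397×10⁷ m.
Transfer ellipse a_t = (r₁ + r₂)/2 = 4.529×10⁷ m.
At r₁: circular v_c1 = √(μ/r₁) = 7989 m/s; transfer-periapsis v_p = √[μ(2/r₁ − 1/a_t)] = 10710 m/s.
Δv₁ = v_p − v_c1 = 2721 m/s.
At r₂: circular v_c2 = √(μ/r₂) = 2682 m/s; transfer-apoapsis v_a = √[μ(2/r₂ − 1/a_t)] = 1207 m/s.
Δv₂ = v_c2 − v_a = 1475 m/s.
Total Δv = Δv₁ + Δv₂ = 4196 m/s = 4.196 km/s.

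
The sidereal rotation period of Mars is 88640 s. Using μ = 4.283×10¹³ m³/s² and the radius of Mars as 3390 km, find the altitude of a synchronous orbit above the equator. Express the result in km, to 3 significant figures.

h_sync ≈ 17000 km

A synchronous orbit has period T, so by Kepler's third law a = (μT²/4π²)^(1/3).
μT²/4π² = 4.283×10¹³ × (8.864×10⁴)² / 39.48 = 8.524×10²¹ m³.
a = 2.043×10⁷ m = 20428 km.
Altitude h = a − R = 20428 − 3390 = 17038 km.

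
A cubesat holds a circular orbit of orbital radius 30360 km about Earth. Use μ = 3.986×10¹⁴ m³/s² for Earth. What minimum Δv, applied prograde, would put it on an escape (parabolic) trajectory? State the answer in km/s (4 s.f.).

Δv ≈ 1.501 km/s

r = 30360 km = 3.036×10⁷ m.
Circular speed v_c = √(μ/r) = 3623 m/s.
Escape speed v_esc = √(2μ/r) = √2 × v_c = 5124 m/s.
Δv = v_esc − v_c = 1501 m/s = 1.501 km/s.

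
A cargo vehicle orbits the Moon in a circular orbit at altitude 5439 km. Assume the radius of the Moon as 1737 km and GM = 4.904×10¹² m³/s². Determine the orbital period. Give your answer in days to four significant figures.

r = 1737 + 5439 = 7176.0 km = 7.1760×10⁶ m.
Kepler's third law: T = 2π√(r³/μ) = 2π√((7.176×10⁶)³ / 4.904×10¹²).
r³/μ = 7.535×10⁷ s², so T = 2π × 8.681×10³ = 5.454×10⁴ s.
Converting: 5.454×10⁴ s ÷ 86400 = 0.6313 days.

T ≈ 0.6313 days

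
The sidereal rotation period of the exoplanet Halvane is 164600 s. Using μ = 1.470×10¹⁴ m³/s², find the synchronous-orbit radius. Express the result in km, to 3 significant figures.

r_sync ≈ 46600 km

A synchronous orbit has period T, so by Kepler's third law a = (μT²/4π²)^(1/3).
μT²/4π² = 1.470×10¹⁴ × (1.646×10⁵)² / 39.48 = 1.009×10²³ m³.
a = 4.655×10⁷ m = 46552 km.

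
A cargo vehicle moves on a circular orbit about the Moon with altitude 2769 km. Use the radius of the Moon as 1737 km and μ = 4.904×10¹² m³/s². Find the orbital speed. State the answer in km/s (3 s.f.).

r = 1737 + 2769 = 4506.0 km = 4.5060×10⁶ m.
For a circular orbit v = √(μ/r) = √(4.904×10¹² / 4.506×10⁶) = √(1.088×10⁶) = 1043 m/s.
That is 1.043 km/s.

v ≈ 1.04 km/s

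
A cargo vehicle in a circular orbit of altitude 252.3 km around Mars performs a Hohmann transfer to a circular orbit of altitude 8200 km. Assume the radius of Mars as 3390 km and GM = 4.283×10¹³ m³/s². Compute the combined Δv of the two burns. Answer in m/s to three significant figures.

Δv_total ≈ 1390 m/s

r₁ = 3390 + 252.3 = 3642.3 km = 3.6423×10⁶ m.
r₂ = 3390 + 8200 = 11590 km = 1.1590×10⁷ m.
Transfer ellipse a_t = (r₁ + r₂)/2 = 7.616×10⁶ m.
At r₁: circular v_c1 = √(μ/r₁) = 3429 m/s; transfer-periapsis v_p = √[μ(2/r₁ − 1/a_t)] = 4230 m/s.
Δv₁ = v_p − v_c1 = 801.0 m/s.
At r₂: circular v_c2 = √(μ/r₂) = 1922 m/s; transfer-apoapsis v_a = √[μ(2/r₂ − 1/a_t)] = 1329 m/s.
Δv₂ = v_c2 − v_a = 593.0 m/s.
Total Δv = Δv₁ + Δv₂ = 1394 m/s.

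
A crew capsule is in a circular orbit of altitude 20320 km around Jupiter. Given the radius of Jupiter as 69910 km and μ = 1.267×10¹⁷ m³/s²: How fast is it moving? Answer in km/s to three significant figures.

r = 69910 + 20320 = 90230 km = 9.0230×10⁷ m.
For a circular orbit v = √(μ/r) = √(1.267×10¹⁷ / 9.023×10⁷) = √(1.404×10⁹) = 37470 m/s.
That is 37.47 km/s.

v ≈ 37.5 km/s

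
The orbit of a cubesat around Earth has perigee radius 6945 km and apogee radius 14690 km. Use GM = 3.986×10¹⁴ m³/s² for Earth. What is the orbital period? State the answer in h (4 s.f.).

Semi-major axis a = (r_p + r_a)/2 = (6945.0 + 14690)/2 = 10818 km = 1.082×10⁷ m.
By Kepler's third law T = 2π√(a³/μ) = 2π × 1.782×10³ = 1.120×10⁴ s.
= 3.110 h.

T ≈ 3.110 h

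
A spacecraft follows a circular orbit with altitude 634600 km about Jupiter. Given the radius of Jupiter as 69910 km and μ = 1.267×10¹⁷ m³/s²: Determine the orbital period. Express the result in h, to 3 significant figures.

r = 69910 + 634600 = 704510 km = 7.0451×10⁸ m.
Kepler's third law: T = 2π√(r³/μ) = 2π√((7.045×10⁸)³ / 1.267×10¹⁷).
r³/μ = 2.760×10⁹ s², so T = 2π × 5.253×10⁴ = 3.301×10⁵ s.
Converting: 3.301×10⁵ s ÷ 3600 = 91.69 h.

T ≈ 91.7 h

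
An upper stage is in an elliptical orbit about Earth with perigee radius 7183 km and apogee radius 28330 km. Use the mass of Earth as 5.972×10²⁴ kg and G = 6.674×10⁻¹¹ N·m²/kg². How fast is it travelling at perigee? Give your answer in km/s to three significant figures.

μ = GM = 6.674×10⁻¹¹ × 5.972×10²⁴ = 3.986×10¹⁴ m³/s².
Semi-major axis a = (r_p + r_a)/2 = 17756 km = 1.776×10⁷ m.
Vis-viva: v² = μ(2/r − 1/a) = 3.986×10¹⁴ × (2.784×10⁻⁷ − 5.632×10⁻⁸) = 8.853×10⁷ m²/s².
v = 9409 m/s = 9.409 km/s.

v ≈ 9.41 km/s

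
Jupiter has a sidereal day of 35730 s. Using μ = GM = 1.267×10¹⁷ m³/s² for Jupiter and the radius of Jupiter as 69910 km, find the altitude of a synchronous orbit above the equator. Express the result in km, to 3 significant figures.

h_sync ≈ 90100 km

A synchronous orbit has period T, so by Kepler's third law a = (μT²/4π²)^(1/3).
μT²/4π² = 1.267×10¹⁷ × (3.573×10⁴)² / 39.48 = 4.097×10²⁴ m³.
a = 1.600×10⁸ m = 1.6002×10⁵ km.
Altitude h = a − R = 1.6002×10⁵ − 69910 = 90105 km.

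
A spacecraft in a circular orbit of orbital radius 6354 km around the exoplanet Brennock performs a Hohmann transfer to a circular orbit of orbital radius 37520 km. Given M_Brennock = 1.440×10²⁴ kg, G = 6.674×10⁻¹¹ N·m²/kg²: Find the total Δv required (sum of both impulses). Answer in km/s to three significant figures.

μ = GM = 6.674×10⁻¹¹ × 1.440×10²⁴ = 9.611×10¹³ m³/s².
r₁ = 6354 km = 6.354×10⁶ m.
r₂ = 37520 km = 3.752×10⁷ m.
Transfer ellipse a_t = (r₁ + r₂)/2 = 2.194×10⁷ m.
At r₁: circular v_c1 = √(μ/r₁) = 3889 m/s; transfer-periapsis v_p = √[μ(2/r₁ − 1/a_t)] = 5086 m/s.
Δv₁ = v_p − v_c1 = 1197 m/s.
At r₂: circular v_c2 = √(μ/r₂) = 1600 m/s; transfer-apoapsis v_a = √[μ(2/r₂ − 1/a_t)] = 861.3 m/s.
Δv₂ = v_c2 − v_a = 739.1 m/s.
Total Δv = Δv₁ + Δv₂ = 1936 m/s = 1.936 km/s.

Δv_total ≈ 1.94 km/s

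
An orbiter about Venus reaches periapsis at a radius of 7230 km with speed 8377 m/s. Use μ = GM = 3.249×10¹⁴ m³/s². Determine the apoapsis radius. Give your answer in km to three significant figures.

r_p = 7.230×10⁶ m.
Specific energy ε = v²/2 − μ/r = -9.851×10⁶ J/kg, so a = −μ/(2ε) = 1.649×10⁷ m.
The apsides satisfy r_p + r_a = 2a, so the apoapsis radius is 2a − r_p = 2.575×10⁷ m = 25752 km.

apoapsis radius ≈ 25800 km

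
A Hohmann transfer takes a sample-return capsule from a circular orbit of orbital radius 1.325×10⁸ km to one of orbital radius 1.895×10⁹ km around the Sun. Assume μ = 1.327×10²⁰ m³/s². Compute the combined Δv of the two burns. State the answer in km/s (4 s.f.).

r₁ = 1.325×10⁸ km = 1.325×10¹¹ m.
r₂ = 1.895×10⁹ km = 1.895×10¹² m.
Transfer ellipse a_t = (r₁ + r₂)/2 = 1.014×10¹² m.
At r₁: circular v_c1 = √(μ/r₁) = 31650 m/s; transfer-perihelion v_p = √[μ(2/r₁ − 1/a_t)] = 43270 m/s.
Δv₁ = v_p − v_c1 = 11620 m/s.
At r₂: circular v_c2 = √(μ/r₂) = 8368 m/s; transfer-aphelion v_a = √[μ(2/r₂ − 1/a_t)] = 3025 m/s.
Δv₂ = v_c2 − v_a = 5343 m/s.
Total Δv = Δv₁ + Δv₂ = 16960 m/s = 16.96 km/s.

Δv_total ≈ 16.96 km/s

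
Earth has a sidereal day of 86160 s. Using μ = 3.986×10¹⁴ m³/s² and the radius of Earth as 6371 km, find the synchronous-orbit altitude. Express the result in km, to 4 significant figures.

h_sync ≈ 35790 km

A synchronous orbit has period T, so by Kepler's third law a = (μT²/4π²)^(1/3).
μT²/4π² = 3.986×10¹⁴ × (8.616×10⁴)² / 39.48 = 7.495×10²² m³.
a = 4.216×10⁷ m = 42163 km.
Altitude h = a − R = 42163 − 6371 = 35792 km.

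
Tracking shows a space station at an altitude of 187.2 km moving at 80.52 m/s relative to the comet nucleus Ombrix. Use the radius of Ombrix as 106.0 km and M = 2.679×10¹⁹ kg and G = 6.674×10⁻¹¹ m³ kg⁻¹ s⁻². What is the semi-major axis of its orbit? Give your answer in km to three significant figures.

μ = GM = 6.674×10⁻¹¹ × 2.679×10¹⁹ = 1.788×10⁹ m³/s².
r = 106.0 + 187.2 = 293.20 km = 2.932×10⁵ m.
Specific orbital energy ε = v²/2 − μ/r = (80.52)²/2 − 1.788×10⁹/2.932×10⁵ = -2.856×10³ J/kg.
Since ε = −μ/(2a), a = −μ/(2ε) = 3.130×10⁵ m = 312.98 km.

a ≈ 313 km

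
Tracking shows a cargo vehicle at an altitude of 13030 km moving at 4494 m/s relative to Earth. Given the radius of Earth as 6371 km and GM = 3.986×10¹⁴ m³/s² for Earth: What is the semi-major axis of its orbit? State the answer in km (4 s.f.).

a ≈ 19080 km

r = 6371 + 13030 = 19401 km = 1.940×10⁷ m.
Vis-viva rearranged: 1/a = 2/r − v²/μ = 1.031×10⁻⁷ − 5.067×10⁻⁸ = 5.242×10⁻⁸ m⁻¹.
a = 1.908×10⁷ m = 19077 km.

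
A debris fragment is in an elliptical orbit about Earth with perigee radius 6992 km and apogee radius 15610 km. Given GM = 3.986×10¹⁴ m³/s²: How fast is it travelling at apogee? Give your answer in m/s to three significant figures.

Semi-major axis a = (r_p + r_a)/2 = 11301 km = 1.130×10⁷ m.
Vis-viva: v² = μ(2/r − 1/a) = 3.986×10¹⁴ × (1.281×10⁻⁷ − 8.849×10⁻⁸) = 1.580×10⁷ m²/s².
v = 3975 m/s.

v ≈ 3970 m/s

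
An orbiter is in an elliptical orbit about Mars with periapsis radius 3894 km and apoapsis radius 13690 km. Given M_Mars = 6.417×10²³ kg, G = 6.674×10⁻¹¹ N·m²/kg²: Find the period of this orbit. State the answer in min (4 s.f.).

μ = GM = 6.674×10⁻¹¹ × 6.417×10²³ = 4.283×10¹³ m³/s².
Semi-major axis a = (r_p + r_a)/2 = (3894.0 + 13690)/2 = 8792.0 km = 8.792×10⁶ m.
By Kepler's third law T = 2π√(a³/μ) = 2π × 3.984×10³ = 2.503×10⁴ s.
= 417.2 min.

T ≈ 417.2 min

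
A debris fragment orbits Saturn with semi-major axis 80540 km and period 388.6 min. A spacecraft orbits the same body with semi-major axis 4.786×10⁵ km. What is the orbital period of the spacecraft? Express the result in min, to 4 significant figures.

Kepler's third law: T² ∝ a³, so T₂ = T₁ (a₂/a₁)^(3/2).
a₂/a₁ = 5.942, (a₂/a₁)^(3/2) = 14.49.
T₂ = 388.6 × 14.49 = 5629 min.

T₂ ≈ 5629 min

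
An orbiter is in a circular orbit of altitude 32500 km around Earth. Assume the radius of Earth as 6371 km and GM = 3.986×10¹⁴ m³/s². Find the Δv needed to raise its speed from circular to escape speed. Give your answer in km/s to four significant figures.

Δv ≈ 1.326 km/s

r = 6371 + 32500 = 38871 km = 3.8871×10⁷ m.
Circular speed v_c = √(μ/r) = 3202 m/s.
Escape speed v_esc = √(2μ/r) = √2 × v_c = 4529 m/s.
Δv = v_esc − v_c = 1326 m/s = 1.326 km/s.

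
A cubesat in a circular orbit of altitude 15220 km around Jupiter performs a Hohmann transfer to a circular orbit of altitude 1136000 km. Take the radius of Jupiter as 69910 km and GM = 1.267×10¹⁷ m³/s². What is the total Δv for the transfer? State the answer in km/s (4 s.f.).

r₁ = 69910 + 15220 = 85130 km = 8.5130×10⁷ m.
r₂ = 69910 + 1136000 = 1205900 km = 1.2059×10⁹ m.
Transfer ellipse a_t = (r₁ + r₂)/2 = 6.455×10⁸ m.
At r₁: circular v_c1 = √(μ/r₁) = 38580 m/s; transfer-perijove v_p = √[μ(2/r₁ − 1/a_t)] = 52730 m/s.
Δv₁ = v_p − v_c1 = 14150 m/s.
At r₂: circular v_c2 = √(μ/r₂) = 10250 m/s; transfer-apojove v_a = √[μ(2/r₂ − 1/a_t)] = 3722 m/s.
Δv₂ = v_c2 − v_a = 6528 m/s.
Total Δv = Δv₁ + Δv₂ = 20680 m/s = 20.68 km/s.

Δv_total ≈ 20.68 km/s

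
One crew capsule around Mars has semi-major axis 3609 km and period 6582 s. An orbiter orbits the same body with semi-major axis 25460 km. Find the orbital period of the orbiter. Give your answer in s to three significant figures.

Kepler's third law: T² ∝ a³, so T₂ = T₁ (a₂/a₁)^(3/2).
a₂/a₁ = 7.055, (a₂/a₁)^(3/2) = 18.74.
T₂ = 6582 × 18.74 = 1.233×10⁵ s.

T₂ ≈ 1.23×10⁵ s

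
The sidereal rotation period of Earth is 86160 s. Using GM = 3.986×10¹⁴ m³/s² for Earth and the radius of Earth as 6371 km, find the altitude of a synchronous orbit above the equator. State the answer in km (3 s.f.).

A synchronous orbit has period T, so by Kepler's third law a = (μT²/4π²)^(1/3).
μT²/4π² = 3.986×10¹⁴ × (8.616×10⁴)² / 39.48 = 7.495×10²² m³.
a = 4.216×10⁷ m = 42163 km.
Altitude h = a − R = 42163 − 6371 = 35792 km.

h_sync ≈ 35800 km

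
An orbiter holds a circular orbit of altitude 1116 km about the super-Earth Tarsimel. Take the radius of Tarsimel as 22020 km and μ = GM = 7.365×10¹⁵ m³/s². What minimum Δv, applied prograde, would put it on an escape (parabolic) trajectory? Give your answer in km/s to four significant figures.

Δv ≈ 7.390 km/s

r = 22020 + 1116 = 23136 km = 2.3136×10⁷ m.
Circular speed v_c = √(μ/r) = 17840 m/s.
Escape speed v_esc = √(2μ/r) = √2 × v_c = 25230 m/s.
Δv = v_esc − v_c = 7390 m/s = 7.390 km/s.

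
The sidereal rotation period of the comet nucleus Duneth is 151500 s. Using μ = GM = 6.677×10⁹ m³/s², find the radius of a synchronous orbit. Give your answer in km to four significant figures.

r_sync ≈ 1572 km

A synchronous orbit has period T, so by Kepler's third law a = (μT²/4π²)^(1/3).
μT²/4π² = 6.677×10⁹ × (1.515×10⁵)² / 39.48 = 3.882×10¹⁸ m³.
a = 1.572×10⁶ m = 1571.6 km.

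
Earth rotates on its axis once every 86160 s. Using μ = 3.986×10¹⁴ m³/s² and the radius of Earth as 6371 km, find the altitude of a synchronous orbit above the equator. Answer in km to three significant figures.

A synchronous orbit has period T, so by Kepler's third law a = (μT²/4π²)^(1/3).
μT²/4π² = 3.986×10¹⁴ × (8.616×10⁴)² / 39.48 = 7.495×10²² m³.
a = 4.216×10⁷ m = 42163 km.
Altitude h = a − R = 42163 − 6371 = 35792 km.

h_sync ≈ 35800 km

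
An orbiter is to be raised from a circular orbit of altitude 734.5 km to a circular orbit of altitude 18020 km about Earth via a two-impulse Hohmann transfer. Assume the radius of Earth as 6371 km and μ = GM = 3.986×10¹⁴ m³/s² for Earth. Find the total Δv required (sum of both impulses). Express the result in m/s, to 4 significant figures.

r₁ = 6371 + 734.5 = 7105.5 km = 7.1055×10⁶ m.
r₂ = 6371 + 18020 = 24391 km = 2.4391×10⁷ m.
Transfer ellipse a_t = (r₁ + r₂)/2 = 1.575×10⁷ m.
At r₁: circular v_c1 = √(μ/r₁) = 7490 m/s; transfer-perigee v_p = √[μ(2/r₁ − 1/a_t)] = 9321 m/s.
Δv₁ = v_p − v_c1 = 1831 m/s.
At r₂: circular v_c2 = √(μ/r₂) = 4043 m/s; transfer-apogee v_a = √[μ(2/r₂ − 1/a_t)] = 2715 m/s.
Δv₂ = v_c2 − v_a = 1327 m/s.
Total Δv = Δv₁ + Δv₂ = 3158 m/s.

Δv_total ≈ 3158 m/s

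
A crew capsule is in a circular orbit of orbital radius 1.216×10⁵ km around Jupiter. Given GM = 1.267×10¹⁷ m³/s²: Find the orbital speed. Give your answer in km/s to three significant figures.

r = 1.216×10⁵ km = 1.216×10⁸ m.
For a circular orbit v = √(μ/r) = √(1.267×10¹⁷ / 1.216×10⁸) = √(1.042×10⁹) = 32280 m/s.
That is 32.28 km/s.

v ≈ 32.3 km/s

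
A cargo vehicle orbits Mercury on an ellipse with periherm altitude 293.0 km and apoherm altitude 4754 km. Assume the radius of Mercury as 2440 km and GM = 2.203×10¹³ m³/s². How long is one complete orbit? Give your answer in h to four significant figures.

T ≈ 4.112 h

r_p = 2440 + 293.0 = 2733.0 km = 2.7330×10⁶ m.
r_a = 2440 + 4754 = 7194.0 km = 7.1940×10⁶ m.
Semi-major axis a = (r_p + r_a)/2 = (2733.0 + 7194.0)/2 = 4963.5 km = 4.964×10⁶ m.
By Kepler's third law T = 2π√(a³/μ) = 2π × 2.356×10³ = 1.480×10⁴ s.
= 4.112 h.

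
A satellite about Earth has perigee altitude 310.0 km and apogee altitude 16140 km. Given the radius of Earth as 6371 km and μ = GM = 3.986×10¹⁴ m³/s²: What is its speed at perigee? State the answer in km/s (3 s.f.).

r_p = 6371 + 310.0 = 6681.0 km = 6.6810×10⁶ m.
r_a = 6371 + 16140 = 22511 km = 2.2511×10⁷ m.
Semi-major axis a = (r_p + r_a)/2 = 14596 km = 1.460×10⁷ m.
Vis-viva: v² = μ(2/r − 1/a) = 3.986×10¹⁴ × (2.994×10⁻⁷ − 6.851×10⁻⁸) = 9.201×10⁷ m²/s².
v = 9592 m/s = 9.592 km/s.

v ≈ 9.59 km/s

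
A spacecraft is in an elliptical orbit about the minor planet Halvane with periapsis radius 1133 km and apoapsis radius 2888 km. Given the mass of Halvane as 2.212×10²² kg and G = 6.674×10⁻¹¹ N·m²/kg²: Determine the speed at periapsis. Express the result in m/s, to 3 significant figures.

v ≈ 1370 m/s

μ = GM = 6.674×10⁻¹¹ × 2.212×10²² = 1.476×10¹² m³/s².
Semi-major axis a = (r_p + r_a)/2 = 2010.5 km = 2.010×10⁶ m.
Vis-viva: v² = μ(2/r − 1/a) = 1.476×10¹² × (1.765×10⁻⁶ − 4.974×10⁻⁷) = 1.872×10⁶ m²/s².
v = 1368 m/s.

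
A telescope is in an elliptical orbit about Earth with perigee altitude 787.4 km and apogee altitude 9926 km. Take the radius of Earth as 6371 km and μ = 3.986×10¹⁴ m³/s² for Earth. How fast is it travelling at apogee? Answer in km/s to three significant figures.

v ≈ 3.86 km/s

r_p = 6371 + 787.4 = 7158.4 km = 7.1584×10⁶ m.
r_a = 6371 + 9926 = 16297 km = 1.6297×10⁷ m.
Semi-major axis a = (r_p + r_a)/2 = 11728 km = 1.173×10⁷ m.
Vis-viva: v² = μ(2/r − 1/a) = 3.986×10¹⁴ × (1.227×10⁻⁷ − 8.527×10⁻⁸) = 1.493×10⁷ m²/s².
v = 3864 m/s = 3.864 km/s.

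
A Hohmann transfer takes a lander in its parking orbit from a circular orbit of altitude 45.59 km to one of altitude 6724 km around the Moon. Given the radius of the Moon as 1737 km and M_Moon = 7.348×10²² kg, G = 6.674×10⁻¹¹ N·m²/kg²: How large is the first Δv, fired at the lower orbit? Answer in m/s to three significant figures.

Δv ≈ 473 m/s

μ = GM = 6.674×10⁻¹¹ × 7.348×10²² = 4.904×10¹² m³/s².
r₁ = 1737 + 45.59 = 1782.6 km = 1.7826×10⁶ m.
r₂ = 1737 + 6724 = 8461.0 km = 8.4610×10⁶ m.
Transfer ellipse a_t = (r₁ + r₂)/2 = 5.122×10⁶ m.
At r₁: circular v_c1 = √(μ/r₁) = 1659 m/s; transfer-perilune v_p = √[μ(2/r₁ − 1/a_t)] = 2132 m/s.
Δv₁ = v_p − v_c1 = 473.2 m/s.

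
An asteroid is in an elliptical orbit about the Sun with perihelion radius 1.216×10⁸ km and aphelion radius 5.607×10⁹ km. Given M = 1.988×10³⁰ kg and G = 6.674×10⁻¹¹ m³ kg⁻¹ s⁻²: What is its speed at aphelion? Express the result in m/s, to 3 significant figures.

μ = GM = 6.674×10⁻¹¹ × 1.988×10³⁰ = 1.327×10²⁰ m³/s².
Semi-major axis a = (r_p + r_a)/2 = 2.8643×10⁹ km = 2.864×10¹² m.
Vis-viva: v² = μ(2/r − 1/a) = 1.327×10²⁰ × (3.567×10⁻¹³ − 3.491×10⁻¹³) = 1.005×10⁶ m²/s².
v = 1002 m/s.

v ≈ 1000 m/s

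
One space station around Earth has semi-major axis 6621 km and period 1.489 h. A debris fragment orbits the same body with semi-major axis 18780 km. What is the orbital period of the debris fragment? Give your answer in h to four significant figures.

Kepler's third law: T² ∝ a³, so T₂ = T₁ (a₂/a₁)^(3/2).
a₂/a₁ = 2.836, (a₂/a₁)^(3/2) = 4.777.
T₂ = 1.489 × 4.777 = 7.113 h.

T₂ ≈ 7.113 h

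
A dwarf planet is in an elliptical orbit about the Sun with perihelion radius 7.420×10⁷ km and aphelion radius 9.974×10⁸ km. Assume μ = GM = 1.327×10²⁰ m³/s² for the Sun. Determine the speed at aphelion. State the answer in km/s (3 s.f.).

v ≈ 4.29 km/s

Semi-major axis a = (r_p + r_a)/2 = 5.3580×10⁸ km = 5.358×10¹¹ m.
Vis-viva: v² = μ(2/r − 1/a) = 1.327×10²⁰ × (2.005×10⁻¹² − 1.866×10⁻¹²) = 1.842×10⁷ m²/s².
v = 4292 m/s = 4.292 km/s.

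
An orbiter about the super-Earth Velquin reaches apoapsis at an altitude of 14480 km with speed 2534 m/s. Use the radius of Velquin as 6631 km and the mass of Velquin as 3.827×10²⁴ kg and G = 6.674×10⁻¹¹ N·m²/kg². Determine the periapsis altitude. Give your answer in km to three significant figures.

periapsis altitude ≈ 995 km

μ = GM = 6.674×10⁻¹¹ × 3.827×10²⁴ = 2.554×10¹⁴ m³/s².
r_a = 6631 + 14480 = 21111 km = 2.111×10⁷ m.
Specific energy ε = v²/2 − μ/r = -8.888×10⁶ J/kg, so a = −μ/(2ε) = 1.437×10⁷ m.
The apsides satisfy r_p + r_a = 2a, so the periapsis radius is 2a − r_a = 7.626×10⁶ m = 7625.8 km.
Periapsis altitude = 7625.8 − 6631 = 994.81 km.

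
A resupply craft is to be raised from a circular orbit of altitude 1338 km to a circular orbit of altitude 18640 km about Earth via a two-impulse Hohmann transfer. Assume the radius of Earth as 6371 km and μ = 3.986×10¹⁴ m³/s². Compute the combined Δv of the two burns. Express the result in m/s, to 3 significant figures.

r₁ = 6371 + 1338 = 7709.0 km = 7.7090×10⁶ m.
r₂ = 6371 + 18640 = 25011 km = 2.5011×10⁷ m.
Transfer ellipse a_t = (r₁ + r₂)/2 = 1.636×10⁷ m.
At r₁: circular v_c1 = √(μ/r₁) = 7191 m/s; transfer-perigee v_p = √[μ(2/r₁ − 1/a_t)] = 8891 m/s.
Δv₁ = v_p − v_c1 = 1700 m/s.
At r₂: circular v_c2 = √(μ/r₂) = 3992 m/s; transfer-apogee v_a = √[μ(2/r₂ − 1/a_t)] = 2740 m/s.
Δv₂ = v_c2 − v_a = 1252 m/s.
Total Δv = Δv₁ + Δv₂ = 2952 m/s.

Δv_total ≈ 2950 m/s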